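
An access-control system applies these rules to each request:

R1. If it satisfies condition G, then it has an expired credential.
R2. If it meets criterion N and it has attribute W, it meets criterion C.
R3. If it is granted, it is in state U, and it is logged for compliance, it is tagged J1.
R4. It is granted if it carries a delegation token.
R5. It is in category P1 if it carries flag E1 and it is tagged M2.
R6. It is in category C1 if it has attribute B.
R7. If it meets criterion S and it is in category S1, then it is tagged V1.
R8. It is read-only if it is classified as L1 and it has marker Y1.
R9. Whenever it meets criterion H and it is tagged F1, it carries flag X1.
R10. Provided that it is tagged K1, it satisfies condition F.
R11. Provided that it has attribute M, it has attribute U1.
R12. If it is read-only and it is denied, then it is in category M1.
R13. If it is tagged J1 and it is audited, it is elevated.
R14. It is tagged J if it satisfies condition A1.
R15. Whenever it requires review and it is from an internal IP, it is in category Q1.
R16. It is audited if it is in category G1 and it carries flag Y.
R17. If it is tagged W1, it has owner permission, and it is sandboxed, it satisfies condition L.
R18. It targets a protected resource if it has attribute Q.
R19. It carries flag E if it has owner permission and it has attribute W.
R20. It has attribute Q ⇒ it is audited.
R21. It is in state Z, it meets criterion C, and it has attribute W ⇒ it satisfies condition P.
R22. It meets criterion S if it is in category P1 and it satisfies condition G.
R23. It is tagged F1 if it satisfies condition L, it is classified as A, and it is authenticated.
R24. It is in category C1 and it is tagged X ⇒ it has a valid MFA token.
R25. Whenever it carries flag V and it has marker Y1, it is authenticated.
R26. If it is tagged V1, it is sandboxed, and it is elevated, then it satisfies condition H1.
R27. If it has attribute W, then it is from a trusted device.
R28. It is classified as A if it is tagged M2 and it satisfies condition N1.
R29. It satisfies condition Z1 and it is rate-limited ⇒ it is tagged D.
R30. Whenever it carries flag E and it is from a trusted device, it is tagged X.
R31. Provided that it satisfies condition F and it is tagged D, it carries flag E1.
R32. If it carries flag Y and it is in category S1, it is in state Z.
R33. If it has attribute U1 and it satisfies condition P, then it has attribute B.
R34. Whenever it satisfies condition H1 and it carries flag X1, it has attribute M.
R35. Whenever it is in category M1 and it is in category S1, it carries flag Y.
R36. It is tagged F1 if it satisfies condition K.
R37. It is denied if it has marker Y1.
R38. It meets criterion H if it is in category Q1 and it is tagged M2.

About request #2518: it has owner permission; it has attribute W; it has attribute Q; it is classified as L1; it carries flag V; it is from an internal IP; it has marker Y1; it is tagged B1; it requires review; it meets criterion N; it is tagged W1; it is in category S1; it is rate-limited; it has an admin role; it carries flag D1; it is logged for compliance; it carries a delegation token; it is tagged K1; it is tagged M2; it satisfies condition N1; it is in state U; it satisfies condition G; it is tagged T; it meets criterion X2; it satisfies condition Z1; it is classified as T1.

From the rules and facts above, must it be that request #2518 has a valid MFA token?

No

Forward chaining from the given facts derives: has an expired credential, meets criterion C, is granted, is read-only, satisfies condition F, is in category Q1, targets a protected resource, carries flag E, is audited, is authenticated, is from a trusted device, is classified as A, is tagged D, is tagged X, carries flag E1, is denied, meets criterion H, is tagged J1, is in category P1, is in category M1, is elevated, meets criterion S, carries flag Y, is tagged V1, is in state Z, satisfies condition P.
The only rule concluding "it has a valid MFA token" is R24, which needs "it is in category C1"; that is never established.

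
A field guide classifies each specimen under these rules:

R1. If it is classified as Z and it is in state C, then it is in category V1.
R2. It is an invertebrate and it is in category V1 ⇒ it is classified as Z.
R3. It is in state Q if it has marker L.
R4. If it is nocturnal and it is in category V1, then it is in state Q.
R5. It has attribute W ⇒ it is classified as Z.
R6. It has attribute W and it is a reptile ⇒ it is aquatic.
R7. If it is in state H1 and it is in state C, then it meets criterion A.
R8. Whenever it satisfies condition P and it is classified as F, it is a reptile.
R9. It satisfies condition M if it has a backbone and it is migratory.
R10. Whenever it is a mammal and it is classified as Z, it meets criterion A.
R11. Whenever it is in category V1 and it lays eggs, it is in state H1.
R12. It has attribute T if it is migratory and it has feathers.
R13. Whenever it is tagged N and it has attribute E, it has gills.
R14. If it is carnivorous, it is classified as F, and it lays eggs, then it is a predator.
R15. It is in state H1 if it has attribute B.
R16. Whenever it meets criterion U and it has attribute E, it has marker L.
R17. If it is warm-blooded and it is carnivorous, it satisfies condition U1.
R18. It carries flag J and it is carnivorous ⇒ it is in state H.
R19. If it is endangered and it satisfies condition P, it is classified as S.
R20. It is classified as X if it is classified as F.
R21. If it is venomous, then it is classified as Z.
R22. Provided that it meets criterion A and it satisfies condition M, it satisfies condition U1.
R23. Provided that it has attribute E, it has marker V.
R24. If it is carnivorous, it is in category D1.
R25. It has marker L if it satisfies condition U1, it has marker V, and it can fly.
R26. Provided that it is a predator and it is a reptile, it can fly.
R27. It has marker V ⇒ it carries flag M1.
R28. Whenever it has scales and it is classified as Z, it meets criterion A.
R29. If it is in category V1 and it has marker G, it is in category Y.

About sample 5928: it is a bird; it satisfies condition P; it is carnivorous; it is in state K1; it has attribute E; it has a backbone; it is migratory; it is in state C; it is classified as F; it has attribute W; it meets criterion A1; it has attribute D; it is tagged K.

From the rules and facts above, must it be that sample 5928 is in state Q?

Forward chaining from the given facts derives: is classified as Z, is a reptile, satisfies condition M, is classified as X, has marker V, is in category D1, carries flag M1, is in category V1, is aquatic.
Rules concluding "it is in state Q": R3 needs "it has marker L"; R4 needs "it is nocturnal" — none of these are established.

No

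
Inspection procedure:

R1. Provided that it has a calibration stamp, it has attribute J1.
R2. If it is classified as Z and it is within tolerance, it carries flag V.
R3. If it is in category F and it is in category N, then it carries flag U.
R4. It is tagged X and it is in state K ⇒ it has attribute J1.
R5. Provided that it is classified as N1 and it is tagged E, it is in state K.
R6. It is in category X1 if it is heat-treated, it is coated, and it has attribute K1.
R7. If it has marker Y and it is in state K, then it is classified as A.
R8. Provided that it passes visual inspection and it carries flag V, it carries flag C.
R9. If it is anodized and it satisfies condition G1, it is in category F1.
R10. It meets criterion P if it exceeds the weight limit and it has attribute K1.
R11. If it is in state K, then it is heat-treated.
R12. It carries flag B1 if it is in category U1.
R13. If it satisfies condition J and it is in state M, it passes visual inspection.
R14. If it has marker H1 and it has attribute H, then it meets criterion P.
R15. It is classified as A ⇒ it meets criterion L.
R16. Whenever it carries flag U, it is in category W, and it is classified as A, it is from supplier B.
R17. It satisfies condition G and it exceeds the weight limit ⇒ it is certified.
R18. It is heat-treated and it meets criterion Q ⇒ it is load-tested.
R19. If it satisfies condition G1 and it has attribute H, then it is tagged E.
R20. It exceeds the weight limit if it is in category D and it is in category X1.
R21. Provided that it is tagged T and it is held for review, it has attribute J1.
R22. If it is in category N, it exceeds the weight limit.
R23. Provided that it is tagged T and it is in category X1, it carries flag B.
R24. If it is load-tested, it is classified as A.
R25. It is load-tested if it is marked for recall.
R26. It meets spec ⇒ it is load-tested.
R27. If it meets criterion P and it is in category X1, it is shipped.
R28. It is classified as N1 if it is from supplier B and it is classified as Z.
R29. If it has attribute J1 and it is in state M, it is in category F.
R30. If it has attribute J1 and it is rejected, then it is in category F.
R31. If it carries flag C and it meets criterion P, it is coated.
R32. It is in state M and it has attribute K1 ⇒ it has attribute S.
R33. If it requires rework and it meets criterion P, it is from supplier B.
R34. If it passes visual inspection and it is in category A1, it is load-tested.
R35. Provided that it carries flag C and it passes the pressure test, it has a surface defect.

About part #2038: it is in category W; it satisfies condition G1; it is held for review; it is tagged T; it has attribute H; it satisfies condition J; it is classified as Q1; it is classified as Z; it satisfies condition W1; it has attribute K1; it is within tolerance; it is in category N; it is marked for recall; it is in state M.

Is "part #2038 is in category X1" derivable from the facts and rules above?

By R2 (it is classified as Z, it is within tolerance): it carries flag V.
By R13 (it satisfies condition J, it is in state M): it passes visual inspection.
By R19 (it satisfies condition G1, it has attribute H): it is tagged E.
By R21 (it is tagged T, it is held for review): it has attribute J1.
By R22 (it is in category N): it exceeds the weight limit.
By R25 (it is marked for recall): it is load-tested.
By R29 (it has attribute J1, it is in state M): it is in category F.
By R3 (it is in category F, it is in category N): it carries flag U.
By R8 (it passes visual inspection, it carries flag V): it carries flag C.
By R10 (it exceeds the weight limit, it has attribute K1): it meets criterion P.
By R24 (it is load-tested): it is classified as A.
By R31 (it carries flag C, it meets criterion P): it is coated.
By R16 (it carries flag U, it is in category W, it is classified as A): it is from supplier B.
By R28 (it is from supplier B, it is classified as Z): it is classified as N1.
By R5 (it is classified as N1, it is tagged E): it is in state K.
By R11 (it is in state K): it is heat-treated.
By R6 (it is heat-treated, it is coated, it has attribute K1): it is in category X1.

Yes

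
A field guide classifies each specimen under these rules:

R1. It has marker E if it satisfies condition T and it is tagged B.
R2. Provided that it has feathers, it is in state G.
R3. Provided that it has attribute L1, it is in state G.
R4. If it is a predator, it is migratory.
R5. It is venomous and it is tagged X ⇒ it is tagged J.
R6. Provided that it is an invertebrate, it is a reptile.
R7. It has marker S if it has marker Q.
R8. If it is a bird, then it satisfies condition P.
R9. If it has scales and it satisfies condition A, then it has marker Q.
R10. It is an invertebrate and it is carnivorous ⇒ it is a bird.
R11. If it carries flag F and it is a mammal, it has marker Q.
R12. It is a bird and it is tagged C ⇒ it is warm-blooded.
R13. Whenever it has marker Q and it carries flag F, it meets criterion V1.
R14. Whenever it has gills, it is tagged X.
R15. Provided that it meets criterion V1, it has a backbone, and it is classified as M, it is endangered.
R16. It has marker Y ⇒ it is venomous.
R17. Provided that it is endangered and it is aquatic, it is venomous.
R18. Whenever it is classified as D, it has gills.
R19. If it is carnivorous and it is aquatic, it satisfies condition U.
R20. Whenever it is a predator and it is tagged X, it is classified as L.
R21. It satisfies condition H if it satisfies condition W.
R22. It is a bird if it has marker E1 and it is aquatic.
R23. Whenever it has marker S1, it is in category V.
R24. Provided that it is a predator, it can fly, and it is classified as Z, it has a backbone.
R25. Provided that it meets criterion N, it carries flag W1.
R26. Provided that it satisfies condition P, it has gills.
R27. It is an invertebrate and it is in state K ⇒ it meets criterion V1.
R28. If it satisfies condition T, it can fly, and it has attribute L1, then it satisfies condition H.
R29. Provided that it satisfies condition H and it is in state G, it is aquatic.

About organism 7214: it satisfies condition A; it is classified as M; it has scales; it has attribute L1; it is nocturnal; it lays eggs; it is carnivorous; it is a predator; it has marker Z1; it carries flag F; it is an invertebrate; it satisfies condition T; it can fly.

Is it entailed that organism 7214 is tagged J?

No

Forward chaining from the given facts derives: is in state G, is migratory, is a reptile, has marker Q, is a bird, meets criterion V1, satisfies condition H, is aquatic, has marker S, satisfies condition P, satisfies condition U, has gills, is tagged X, is classified as L.
The only rule concluding "it is tagged J" is R5, which needs "it is venomous"; that is never established.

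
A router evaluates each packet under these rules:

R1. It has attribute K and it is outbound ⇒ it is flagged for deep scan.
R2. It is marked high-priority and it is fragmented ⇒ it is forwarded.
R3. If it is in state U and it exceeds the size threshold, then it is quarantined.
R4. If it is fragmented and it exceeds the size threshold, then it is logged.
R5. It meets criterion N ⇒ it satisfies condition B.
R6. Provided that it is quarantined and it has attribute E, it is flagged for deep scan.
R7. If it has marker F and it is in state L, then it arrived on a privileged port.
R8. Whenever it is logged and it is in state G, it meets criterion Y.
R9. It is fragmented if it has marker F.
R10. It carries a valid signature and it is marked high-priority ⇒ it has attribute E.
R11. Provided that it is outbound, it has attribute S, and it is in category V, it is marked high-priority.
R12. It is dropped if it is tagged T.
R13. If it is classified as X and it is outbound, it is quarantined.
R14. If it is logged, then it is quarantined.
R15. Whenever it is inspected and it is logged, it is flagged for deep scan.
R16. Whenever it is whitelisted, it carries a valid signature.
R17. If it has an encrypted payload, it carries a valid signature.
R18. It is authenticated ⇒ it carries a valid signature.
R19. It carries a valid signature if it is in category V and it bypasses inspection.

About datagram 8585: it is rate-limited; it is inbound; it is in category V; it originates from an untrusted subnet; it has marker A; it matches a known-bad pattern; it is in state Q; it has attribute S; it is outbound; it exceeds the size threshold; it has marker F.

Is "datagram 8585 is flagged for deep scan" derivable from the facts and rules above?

No

Forward chaining from the given facts derives: is fragmented, is marked high-priority, is forwarded, is logged, is quarantined.
Rules concluding "it is flagged for deep scan": R1 needs "it has attribute K"; R6 needs "it has attribute E"; R15 needs "it is inspected" — none of these are established.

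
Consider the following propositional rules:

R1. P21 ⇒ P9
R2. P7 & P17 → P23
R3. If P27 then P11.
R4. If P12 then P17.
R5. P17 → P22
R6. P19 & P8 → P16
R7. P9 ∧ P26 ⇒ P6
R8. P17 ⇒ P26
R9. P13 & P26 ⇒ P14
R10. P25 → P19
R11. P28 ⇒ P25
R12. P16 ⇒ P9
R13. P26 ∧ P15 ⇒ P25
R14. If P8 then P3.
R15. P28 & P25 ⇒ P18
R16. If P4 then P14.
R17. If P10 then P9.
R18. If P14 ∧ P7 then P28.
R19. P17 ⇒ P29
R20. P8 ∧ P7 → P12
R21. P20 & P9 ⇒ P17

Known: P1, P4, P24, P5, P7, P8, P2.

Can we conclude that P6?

P14  (by R16: P4)
P28  (by R18: P14, P7)
P12  (by R20: P8, P7)
P17  (by R4: P12)
P26  (by R8: P17)
P25  (by R11: P28)
P19  (by R10: P25)
P16  (by R6: P19, P8)
P9  (by R12: P16)
P6  (by R7: P9, P26)

Yes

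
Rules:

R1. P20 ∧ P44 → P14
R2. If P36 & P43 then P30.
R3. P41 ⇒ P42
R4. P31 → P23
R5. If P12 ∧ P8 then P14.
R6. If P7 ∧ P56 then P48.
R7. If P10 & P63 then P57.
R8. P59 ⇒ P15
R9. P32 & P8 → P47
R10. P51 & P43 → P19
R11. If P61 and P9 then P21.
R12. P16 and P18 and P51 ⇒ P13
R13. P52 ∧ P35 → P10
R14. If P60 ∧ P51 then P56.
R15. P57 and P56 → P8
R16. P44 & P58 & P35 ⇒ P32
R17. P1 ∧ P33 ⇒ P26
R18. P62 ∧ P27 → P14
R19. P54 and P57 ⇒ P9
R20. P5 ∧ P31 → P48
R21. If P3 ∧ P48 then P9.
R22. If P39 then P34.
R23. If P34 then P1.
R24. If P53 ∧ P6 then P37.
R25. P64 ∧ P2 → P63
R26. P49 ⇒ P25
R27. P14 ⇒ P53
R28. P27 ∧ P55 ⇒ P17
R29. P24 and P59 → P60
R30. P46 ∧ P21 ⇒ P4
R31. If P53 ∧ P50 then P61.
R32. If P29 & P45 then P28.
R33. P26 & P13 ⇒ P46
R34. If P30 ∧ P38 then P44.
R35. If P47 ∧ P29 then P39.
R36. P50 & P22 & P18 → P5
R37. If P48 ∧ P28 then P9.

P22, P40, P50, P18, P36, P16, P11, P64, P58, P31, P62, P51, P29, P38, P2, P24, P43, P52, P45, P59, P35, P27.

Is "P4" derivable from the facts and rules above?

Forward chaining from the given facts derives: P30, P23, P15, P19, P13, P10, P14, P63, P53, P60, P61, P28, P44, P5, P57, P56, P8, P32, P48, P9, P47, P21, P39, P34, P1.
The only rule concluding P4 is R30, which needs P46; that is never established.

No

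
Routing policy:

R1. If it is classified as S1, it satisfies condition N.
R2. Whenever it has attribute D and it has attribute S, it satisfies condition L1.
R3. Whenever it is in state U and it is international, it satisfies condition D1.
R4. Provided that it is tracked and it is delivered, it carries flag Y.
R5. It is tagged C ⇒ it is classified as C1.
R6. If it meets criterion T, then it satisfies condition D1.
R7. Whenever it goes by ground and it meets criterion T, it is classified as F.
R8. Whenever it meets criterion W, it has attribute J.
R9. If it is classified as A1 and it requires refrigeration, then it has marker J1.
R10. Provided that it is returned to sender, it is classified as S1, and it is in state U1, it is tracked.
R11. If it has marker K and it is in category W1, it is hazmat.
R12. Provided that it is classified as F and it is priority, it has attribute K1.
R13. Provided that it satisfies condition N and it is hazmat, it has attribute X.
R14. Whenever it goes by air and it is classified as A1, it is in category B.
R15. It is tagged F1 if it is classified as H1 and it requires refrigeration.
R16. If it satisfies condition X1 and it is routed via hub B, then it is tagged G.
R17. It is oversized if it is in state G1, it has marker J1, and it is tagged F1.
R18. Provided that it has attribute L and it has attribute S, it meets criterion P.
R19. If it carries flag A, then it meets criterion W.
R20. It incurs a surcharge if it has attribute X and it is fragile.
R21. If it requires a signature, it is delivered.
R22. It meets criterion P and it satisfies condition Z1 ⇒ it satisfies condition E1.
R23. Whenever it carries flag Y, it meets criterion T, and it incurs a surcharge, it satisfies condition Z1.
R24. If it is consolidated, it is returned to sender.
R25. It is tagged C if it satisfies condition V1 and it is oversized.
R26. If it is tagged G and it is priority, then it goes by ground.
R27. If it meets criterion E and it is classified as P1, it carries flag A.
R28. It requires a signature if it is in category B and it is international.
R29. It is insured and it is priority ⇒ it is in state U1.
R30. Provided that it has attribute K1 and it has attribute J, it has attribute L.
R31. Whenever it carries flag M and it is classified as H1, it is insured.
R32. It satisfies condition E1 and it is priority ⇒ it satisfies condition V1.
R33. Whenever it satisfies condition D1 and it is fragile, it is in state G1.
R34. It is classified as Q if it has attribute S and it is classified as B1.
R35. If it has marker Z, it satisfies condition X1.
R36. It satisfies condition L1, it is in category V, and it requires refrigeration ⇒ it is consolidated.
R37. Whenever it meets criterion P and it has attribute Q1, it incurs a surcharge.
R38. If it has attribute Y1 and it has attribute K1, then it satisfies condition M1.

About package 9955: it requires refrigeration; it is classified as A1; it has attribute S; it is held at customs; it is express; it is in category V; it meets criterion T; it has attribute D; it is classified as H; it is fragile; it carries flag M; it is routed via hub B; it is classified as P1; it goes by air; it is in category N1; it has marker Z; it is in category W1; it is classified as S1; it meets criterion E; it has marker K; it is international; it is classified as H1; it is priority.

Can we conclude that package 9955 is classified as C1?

By R1 (it is classified as S1): it satisfies condition N.
By R2 (it has attribute D, it has attribute S): it satisfies condition L1.
By R6 (it meets criterion T): it satisfies condition D1.
By R9 (it is classified as A1, it requires refrigeration): it has marker J1.
By R11 (it has marker K, it is in category W1): it is hazmat.
By R13 (it satisfies condition N, it is hazmat): it has attribute X.
By R14 (it goes by air, it is classified as A1): it is in category B.
By R15 (it is classified as H1, it requires refrigeration): it is tagged F1.
By R20 (it has attribute X, it is fragile): it incurs a surcharge.
By R27 (it meets criterion E, it is classified as P1): it carries flag A.
By R28 (it is in category B, it is international): it requires a signature.
By R31 (it carries flag M, it is classified as H1): it is insured.
By R33 (it satisfies condition D1, it is fragile): it is in state G1.
By R35 (it has marker Z): it satisfies condition X1.
By R36 (it satisfies condition L1, it is in category V, it requires refrigeration): it is consolidated.
By R16 (it satisfies condition X1, it is routed via hub B): it is tagged G.
By R17 (it is in state G1, it has marker J1, it is tagged F1): it is oversized.
By R19 (it carries flag A): it meets criterion W.
By R21 (it requires a signature): it is delivered.
By R24 (it is consolidated): it is returned to sender.
By R26 (it is tagged G, it is priority): it goes by ground.
By R29 (it is insured, it is priority): it is in state U1.
By R7 (it goes by ground, it meets criterion T): it is classified as F.
By R8 (it meets criterion W): it has attribute J.
By R10 (it is returned to sender, it is classified as S1, it is in state U1): it is tracked.
By R12 (it is classified as F, it is priority): it has attribute K1.
By R30 (it has attribute K1, it has attribute J): it has attribute L.
By R4 (it is tracked, it is delivered): it carries flag Y.
By R18 (it has attribute L, it has attribute S): it meets criterion P.
By R23 (it carries flag Y, it meets criterion T, it incurs a surcharge): it satisfies condition Z1.
By R22 (it meets criterion P, it satisfies condition Z1): it satisfies condition E1.
By R32 (it satisfies condition E1, it is priority): it satisfies condition V1.
By R25 (it satisfies condition V1, it is oversized): it is tagged C.
By R5 (it is tagged C): it is classified as C1.

Yes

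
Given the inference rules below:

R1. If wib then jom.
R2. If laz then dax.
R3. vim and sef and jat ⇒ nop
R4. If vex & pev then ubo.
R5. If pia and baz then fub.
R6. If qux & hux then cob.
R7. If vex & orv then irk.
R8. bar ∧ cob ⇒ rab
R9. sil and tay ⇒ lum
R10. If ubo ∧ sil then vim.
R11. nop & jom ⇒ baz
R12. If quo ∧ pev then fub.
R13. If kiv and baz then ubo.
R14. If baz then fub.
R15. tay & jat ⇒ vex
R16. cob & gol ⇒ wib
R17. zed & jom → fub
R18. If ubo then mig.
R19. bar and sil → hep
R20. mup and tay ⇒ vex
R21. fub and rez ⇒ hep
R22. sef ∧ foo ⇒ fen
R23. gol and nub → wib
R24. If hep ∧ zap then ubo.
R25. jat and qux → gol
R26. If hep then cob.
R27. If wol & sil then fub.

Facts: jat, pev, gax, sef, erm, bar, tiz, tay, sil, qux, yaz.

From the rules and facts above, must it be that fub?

Yes

vex  (by R15: tay, jat)
hep  (by R19: bar, sil)
gol  (by R25: jat, qux)
cob  (by R26: hep)
ubo  (by R4: vex, pev)
vim  (by R10: ubo, sil)
wib  (by R16: cob, gol)
jom  (by R1: wib)
nop  (by R3: vim, sef, jat)
baz  (by R11: nop, jom)
fub  (by R14: baz)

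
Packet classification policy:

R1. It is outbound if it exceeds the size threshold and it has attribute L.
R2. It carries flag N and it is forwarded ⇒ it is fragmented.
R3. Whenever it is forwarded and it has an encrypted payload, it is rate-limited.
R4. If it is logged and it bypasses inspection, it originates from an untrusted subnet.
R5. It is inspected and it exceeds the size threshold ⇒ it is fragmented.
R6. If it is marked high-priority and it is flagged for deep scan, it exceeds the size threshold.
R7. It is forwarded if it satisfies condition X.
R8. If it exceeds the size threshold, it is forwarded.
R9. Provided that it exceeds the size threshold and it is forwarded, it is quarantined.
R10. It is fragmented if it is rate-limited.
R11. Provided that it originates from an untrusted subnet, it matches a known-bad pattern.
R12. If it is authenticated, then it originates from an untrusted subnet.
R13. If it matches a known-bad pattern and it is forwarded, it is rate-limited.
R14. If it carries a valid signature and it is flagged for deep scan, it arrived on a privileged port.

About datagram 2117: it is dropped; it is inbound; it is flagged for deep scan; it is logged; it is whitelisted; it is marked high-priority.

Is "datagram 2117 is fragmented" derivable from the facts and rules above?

Forward chaining from the given facts derives: exceeds the size threshold, is forwarded, is quarantined.
Rules concluding "it is fragmented": R2 needs "it carries flag N"; R5 needs "it is inspected"; R10 needs "it is rate-limited" — none of these are established.

No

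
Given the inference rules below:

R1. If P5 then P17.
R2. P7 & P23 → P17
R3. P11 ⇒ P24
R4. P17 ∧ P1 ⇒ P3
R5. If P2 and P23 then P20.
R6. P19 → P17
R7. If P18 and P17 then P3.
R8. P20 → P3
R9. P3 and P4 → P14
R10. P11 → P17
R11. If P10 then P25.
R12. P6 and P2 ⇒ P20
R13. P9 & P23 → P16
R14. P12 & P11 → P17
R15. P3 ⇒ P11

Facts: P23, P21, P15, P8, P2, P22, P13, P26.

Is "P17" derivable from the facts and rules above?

P20  (by R5: P2, P23)
P3  (by R8: P20)
P11  (by R15: P3)
P17  (by R10: P11)

Yes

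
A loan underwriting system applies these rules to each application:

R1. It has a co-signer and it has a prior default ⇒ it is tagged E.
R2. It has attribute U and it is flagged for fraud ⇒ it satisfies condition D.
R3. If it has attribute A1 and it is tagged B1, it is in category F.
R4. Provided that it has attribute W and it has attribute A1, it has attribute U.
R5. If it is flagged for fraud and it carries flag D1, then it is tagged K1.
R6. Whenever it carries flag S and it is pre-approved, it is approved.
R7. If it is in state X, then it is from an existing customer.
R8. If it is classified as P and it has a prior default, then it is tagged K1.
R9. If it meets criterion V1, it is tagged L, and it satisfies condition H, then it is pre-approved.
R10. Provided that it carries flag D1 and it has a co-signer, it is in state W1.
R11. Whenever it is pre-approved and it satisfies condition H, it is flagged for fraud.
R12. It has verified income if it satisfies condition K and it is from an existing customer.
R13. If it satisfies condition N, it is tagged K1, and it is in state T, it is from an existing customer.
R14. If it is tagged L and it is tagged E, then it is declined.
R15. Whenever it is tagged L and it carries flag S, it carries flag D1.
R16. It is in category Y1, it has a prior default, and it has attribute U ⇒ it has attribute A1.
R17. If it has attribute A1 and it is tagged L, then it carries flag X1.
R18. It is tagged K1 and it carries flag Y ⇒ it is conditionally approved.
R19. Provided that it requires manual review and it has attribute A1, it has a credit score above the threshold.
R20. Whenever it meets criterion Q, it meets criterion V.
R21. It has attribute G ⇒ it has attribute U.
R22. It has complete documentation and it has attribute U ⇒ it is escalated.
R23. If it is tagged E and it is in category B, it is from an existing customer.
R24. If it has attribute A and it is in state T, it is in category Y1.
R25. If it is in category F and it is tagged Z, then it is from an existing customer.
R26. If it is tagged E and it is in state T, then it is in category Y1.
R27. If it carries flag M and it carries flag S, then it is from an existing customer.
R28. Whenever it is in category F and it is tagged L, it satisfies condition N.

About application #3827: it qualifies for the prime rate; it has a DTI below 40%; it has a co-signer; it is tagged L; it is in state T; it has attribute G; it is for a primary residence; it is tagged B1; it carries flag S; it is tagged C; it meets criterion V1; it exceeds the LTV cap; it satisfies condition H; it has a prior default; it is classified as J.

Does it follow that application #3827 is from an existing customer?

Yes

By R1 (it has a co-signer, it has a prior default): it is tagged E.
By R9 (it meets criterion V1, it is tagged L, it satisfies condition H): it is pre-approved.
By R11 (it is pre-approved, it satisfies condition H): it is flagged for fraud.
By R15 (it is tagged L, it carries flag S): it carries flag D1.
By R21 (it has attribute G): it has attribute U.
By R26 (it is tagged E, it is in state T): it is in category Y1.
By R5 (it is flagged for fraud, it carries flag D1): it is tagged K1.
By R16 (it is in category Y1, it has a prior default, it has attribute U): it has attribute A1.
By R3 (it has attribute A1, it is tagged B1): it is in category F.
By R28 (it is in category F, it is tagged L): it satisfies condition N.
By R13 (it satisfies condition N, it is tagged K1, it is in state T): it is from an existing customer.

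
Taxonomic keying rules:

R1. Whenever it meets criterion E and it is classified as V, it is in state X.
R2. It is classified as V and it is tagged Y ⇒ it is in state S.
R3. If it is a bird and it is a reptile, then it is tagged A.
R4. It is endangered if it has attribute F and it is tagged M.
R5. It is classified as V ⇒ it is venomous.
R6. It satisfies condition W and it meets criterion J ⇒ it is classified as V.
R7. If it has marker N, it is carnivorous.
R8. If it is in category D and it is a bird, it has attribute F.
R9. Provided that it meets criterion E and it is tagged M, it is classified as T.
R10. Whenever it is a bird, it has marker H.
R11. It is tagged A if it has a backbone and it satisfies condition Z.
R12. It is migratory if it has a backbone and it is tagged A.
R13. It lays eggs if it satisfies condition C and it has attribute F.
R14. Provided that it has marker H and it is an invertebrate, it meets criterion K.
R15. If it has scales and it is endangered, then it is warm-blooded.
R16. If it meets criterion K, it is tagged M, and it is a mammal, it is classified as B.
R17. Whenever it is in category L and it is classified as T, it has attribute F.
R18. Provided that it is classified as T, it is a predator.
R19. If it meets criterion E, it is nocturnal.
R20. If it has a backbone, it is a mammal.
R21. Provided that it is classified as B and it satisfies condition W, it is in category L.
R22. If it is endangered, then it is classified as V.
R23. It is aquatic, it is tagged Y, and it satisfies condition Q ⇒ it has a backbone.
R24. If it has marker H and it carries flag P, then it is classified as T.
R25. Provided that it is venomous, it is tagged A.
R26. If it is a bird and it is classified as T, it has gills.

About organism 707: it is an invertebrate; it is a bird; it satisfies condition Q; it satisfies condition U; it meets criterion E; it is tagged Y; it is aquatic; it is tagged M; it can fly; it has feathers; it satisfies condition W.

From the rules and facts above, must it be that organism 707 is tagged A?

Yes

By R9 (it meets criterion E, it is tagged M): it is classified as T.
By R10 (it is a bird): it has marker H.
By R14 (it has marker H, it is an invertebrate): it meets criterion K.
By R23 (it is aquatic, it is tagged Y, it satisfies condition Q): it has a backbone.
By R20 (it has a backbone): it is a mammal.
By R16 (it meets criterion K, it is tagged M, it is a mammal): it is classified as B.
By R21 (it is classified as B, it satisfies condition W): it is in category L.
By R17 (it is in category L, it is classified as T): it has attribute F.
By R4 (it has attribute F, it is tagged M): it is endangered.
By R22 (it is endangered): it is classified as V.
By R5 (it is classified as V): it is venomous.
By R25 (it is venomous): it is tagged A.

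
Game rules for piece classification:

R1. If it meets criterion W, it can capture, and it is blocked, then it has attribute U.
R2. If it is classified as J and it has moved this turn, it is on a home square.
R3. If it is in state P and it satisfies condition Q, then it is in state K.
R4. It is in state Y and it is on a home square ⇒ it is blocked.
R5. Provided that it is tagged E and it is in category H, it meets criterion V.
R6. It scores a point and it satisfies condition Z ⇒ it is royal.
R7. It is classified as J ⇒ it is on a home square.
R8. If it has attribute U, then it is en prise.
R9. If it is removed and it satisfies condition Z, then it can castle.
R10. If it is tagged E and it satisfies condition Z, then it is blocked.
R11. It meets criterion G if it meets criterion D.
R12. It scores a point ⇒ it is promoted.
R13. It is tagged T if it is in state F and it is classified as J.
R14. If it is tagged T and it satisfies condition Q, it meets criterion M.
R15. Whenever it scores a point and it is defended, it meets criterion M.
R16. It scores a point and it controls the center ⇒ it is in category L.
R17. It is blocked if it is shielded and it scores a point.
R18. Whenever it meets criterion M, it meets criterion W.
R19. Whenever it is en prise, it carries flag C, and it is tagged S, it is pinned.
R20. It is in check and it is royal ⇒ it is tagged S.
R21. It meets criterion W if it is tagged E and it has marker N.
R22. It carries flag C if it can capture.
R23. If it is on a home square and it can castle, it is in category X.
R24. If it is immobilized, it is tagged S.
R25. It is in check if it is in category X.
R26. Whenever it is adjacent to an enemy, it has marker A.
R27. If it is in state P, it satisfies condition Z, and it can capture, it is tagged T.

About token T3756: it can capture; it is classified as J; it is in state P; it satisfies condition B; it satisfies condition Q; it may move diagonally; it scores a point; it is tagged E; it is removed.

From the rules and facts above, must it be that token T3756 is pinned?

Forward chaining from the given facts derives: is in state K, is on a home square, is promoted, carries flag C.
The only rule concluding "it is pinned" is R19, which needs "it is en prise"; that is never established.

No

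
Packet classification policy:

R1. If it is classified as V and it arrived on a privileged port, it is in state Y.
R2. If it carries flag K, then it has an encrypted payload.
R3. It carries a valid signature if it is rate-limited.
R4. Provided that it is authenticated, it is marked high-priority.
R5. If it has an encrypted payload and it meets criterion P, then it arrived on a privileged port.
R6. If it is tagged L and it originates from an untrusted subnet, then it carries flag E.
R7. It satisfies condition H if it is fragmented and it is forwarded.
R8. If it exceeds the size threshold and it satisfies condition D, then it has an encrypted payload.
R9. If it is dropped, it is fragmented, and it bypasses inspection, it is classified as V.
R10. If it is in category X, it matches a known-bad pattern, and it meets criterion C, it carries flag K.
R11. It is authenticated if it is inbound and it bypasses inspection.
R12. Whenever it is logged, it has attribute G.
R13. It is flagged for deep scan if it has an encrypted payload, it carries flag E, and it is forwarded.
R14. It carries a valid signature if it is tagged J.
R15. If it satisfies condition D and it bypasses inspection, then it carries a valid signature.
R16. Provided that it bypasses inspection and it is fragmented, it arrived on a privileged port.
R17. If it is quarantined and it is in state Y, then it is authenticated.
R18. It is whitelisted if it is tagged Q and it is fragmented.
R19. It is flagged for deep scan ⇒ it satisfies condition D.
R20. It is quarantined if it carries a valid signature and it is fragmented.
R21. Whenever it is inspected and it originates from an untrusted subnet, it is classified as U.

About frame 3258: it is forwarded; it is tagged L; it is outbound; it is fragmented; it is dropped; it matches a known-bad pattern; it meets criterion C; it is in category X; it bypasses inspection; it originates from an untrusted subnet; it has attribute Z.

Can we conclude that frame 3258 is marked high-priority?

Yes

By R6 (it is tagged L, it originates from an untrusted subnet): it carries flag E.
By R9 (it is dropped, it is fragmented, it bypasses inspection): it is classified as V.
By R10 (it is in category X, it matches a known-bad pattern, it meets criterion C): it carries flag K.
By R16 (it bypasses inspection, it is fragmented): it arrived on a privileged port.
By R1 (it is classified as V, it arrived on a privileged port): it is in state Y.
By R2 (it carries flag K): it has an encrypted payload.
By R13 (it has an encrypted payload, it carries flag E, it is forwarded): it is flagged for deep scan.
By R19 (it is flagged for deep scan): it satisfies condition D.
By R15 (it satisfies condition D, it bypasses inspection): it carries a valid signature.
By R20 (it carries a valid signature, it is fragmented): it is quarantined.
By R17 (it is quarantined, it is in state Y): it is authenticated.
By R4 (it is authenticated): it is marked high-priority.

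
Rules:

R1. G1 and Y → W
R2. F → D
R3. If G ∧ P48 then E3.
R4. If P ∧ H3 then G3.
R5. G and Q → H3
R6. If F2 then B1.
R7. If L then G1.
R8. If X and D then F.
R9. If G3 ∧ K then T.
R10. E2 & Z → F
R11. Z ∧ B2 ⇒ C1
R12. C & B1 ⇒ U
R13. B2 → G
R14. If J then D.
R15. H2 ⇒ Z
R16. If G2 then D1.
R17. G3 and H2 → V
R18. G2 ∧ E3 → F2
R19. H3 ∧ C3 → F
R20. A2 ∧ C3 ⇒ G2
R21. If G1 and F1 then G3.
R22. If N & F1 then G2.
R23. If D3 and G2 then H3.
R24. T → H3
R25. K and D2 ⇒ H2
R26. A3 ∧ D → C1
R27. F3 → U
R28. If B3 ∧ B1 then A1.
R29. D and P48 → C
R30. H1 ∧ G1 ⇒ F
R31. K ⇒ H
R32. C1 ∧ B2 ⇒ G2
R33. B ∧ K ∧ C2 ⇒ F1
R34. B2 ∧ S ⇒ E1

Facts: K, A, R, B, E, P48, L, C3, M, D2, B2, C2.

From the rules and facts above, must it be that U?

Yes

G1  (by R7: L)
G  (by R13: B2)
H2  (by R25: K, D2)
F1  (by R33: B, K, C2)
E3  (by R3: G, P48)
Z  (by R15: H2)
G3  (by R21: G1, F1)
T  (by R9: G3, K)
C1  (by R11: Z, B2)
H3  (by R24: T)
G2  (by R32: C1, B2)
F2  (by R18: G2, E3)
F  (by R19: H3, C3)
D  (by R2: F)
B1  (by R6: F2)
C  (by R29: D, P48)
U  (by R12: C, B1)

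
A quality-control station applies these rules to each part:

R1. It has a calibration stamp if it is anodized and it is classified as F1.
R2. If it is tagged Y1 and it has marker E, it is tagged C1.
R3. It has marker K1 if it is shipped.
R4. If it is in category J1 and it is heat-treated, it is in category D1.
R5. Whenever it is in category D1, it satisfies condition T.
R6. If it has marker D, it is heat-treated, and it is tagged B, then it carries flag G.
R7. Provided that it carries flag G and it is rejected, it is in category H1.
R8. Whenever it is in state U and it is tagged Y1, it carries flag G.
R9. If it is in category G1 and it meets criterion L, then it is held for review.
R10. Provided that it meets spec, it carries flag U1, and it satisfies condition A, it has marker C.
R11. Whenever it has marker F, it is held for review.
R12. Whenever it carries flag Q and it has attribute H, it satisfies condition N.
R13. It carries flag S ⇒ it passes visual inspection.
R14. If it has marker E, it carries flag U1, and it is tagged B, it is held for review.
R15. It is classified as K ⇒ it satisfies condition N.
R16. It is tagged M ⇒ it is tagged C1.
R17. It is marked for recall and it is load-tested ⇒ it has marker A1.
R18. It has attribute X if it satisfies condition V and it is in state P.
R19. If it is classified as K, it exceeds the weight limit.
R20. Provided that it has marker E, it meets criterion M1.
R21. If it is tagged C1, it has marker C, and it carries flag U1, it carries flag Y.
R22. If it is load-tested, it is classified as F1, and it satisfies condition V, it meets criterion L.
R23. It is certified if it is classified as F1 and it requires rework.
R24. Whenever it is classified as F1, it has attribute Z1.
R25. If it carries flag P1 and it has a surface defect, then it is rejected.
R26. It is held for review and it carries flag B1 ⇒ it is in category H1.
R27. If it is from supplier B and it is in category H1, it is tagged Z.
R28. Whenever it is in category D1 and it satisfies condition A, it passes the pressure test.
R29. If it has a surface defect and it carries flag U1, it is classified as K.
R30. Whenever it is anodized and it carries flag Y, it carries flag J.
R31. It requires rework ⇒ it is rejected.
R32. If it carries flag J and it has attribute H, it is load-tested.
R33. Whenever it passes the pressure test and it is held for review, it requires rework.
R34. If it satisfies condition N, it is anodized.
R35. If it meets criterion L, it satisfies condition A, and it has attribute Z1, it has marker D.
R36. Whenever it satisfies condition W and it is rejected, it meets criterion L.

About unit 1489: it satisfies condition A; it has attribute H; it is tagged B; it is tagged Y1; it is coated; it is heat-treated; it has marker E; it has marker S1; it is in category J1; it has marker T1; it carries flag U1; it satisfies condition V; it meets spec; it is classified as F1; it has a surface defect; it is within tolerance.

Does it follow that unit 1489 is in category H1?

By R2 (it is tagged Y1, it has marker E): it is tagged C1.
By R4 (it is in category J1, it is heat-treated): it is in category D1.
By R10 (it meets spec, it carries flag U1, it satisfies condition A): it has marker C.
By R14 (it has marker E, it carries flag U1, it is tagged B): it is held for review.
By R21 (it is tagged C1, it has marker C, it carries flag U1): it carries flag Y.
By R24 (it is classified as F1): it has attribute Z1.
By R28 (it is in category D1, it satisfies condition A): it passes the pressure test.
By R29 (it has a surface defect, it carries flag U1): it is classified as K.
By R33 (it passes the pressure test, it is held for review): it requires rework.
By R15 (it is classified as K): it satisfies condition N.
By R31 (it requires rework): it is rejected.
By R34 (it satisfies condition N): it is anodized.
By R30 (it is anodized, it carries flag Y): it carries flag J.
By R32 (it carries flag J, it has attribute H): it is load-tested.
By R22 (it is load-tested, it is classified as F1, it satisfies condition V): it meets criterion L.
By R35 (it meets criterion L, it satisfies condition A, it has attribute Z1): it has marker D.
By R6 (it has marker D, it is heat-treated, it is tagged B): it carries flag G.
By R7 (it carries flag G, it is rejected): it is in category H1.

Yes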